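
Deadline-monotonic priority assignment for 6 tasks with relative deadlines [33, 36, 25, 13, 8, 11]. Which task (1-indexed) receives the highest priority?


Sort tasks by relative deadline (ascending):
  Task 5: deadline = 8
  Task 6: deadline = 11
  Task 4: deadline = 13
  Task 3: deadline = 25
  Task 1: deadline = 33
  Task 2: deadline = 36
Priority order (highest first): [5, 6, 4, 3, 1, 2]
Highest priority task = 5

5


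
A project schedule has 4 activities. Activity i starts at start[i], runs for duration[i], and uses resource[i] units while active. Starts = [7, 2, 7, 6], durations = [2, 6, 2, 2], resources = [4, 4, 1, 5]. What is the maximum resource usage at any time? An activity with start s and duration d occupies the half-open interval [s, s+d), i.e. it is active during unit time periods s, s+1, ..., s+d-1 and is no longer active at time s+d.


Each activity i is active on [start_i, start_i + duration_i).
Compute total resource usage per time slot:
  t=0: active resources = [], total = 0
  t=1: active resources = [], total = 0
  t=2: active resources = [4], total = 4
  t=3: active resources = [4], total = 4
  t=4: active resources = [4], total = 4
  t=5: active resources = [4], total = 4
  t=6: active resources = [4, 5], total = 9
  t=7: active resources = [4, 4, 1, 5], total = 14
  t=8: active resources = [4, 1], total = 5
Peak resource demand = 14

14


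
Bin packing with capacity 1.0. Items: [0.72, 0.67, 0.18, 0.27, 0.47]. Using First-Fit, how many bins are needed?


Place items sequentially using First-Fit:
  Item 0.72 -> new Bin 1
  Item 0.67 -> new Bin 2
  Item 0.18 -> Bin 1 (now 0.9)
  Item 0.27 -> Bin 2 (now 0.94)
  Item 0.47 -> new Bin 3
Total bins used = 3

3


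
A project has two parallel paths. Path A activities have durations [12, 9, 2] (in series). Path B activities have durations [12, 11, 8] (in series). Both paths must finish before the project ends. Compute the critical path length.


Path A total = 12 + 9 + 2 = 23
Path B total = 12 + 11 + 8 = 31
Critical path = longest path = max(23, 31) = 31

31


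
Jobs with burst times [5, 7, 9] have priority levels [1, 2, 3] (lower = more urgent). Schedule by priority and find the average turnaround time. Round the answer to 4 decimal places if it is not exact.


Sort by priority (ascending = highest first):
Order: [(1, 5), (2, 7), (3, 9)]
Completion times:
  Priority 1, burst=5, C=5
  Priority 2, burst=7, C=12
  Priority 3, burst=9, C=21
Average turnaround = 38/3 = 12.6667

12.6667


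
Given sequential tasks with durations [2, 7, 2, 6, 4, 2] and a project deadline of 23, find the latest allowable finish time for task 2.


LF(activity 2) = deadline - sum of successor durations
Successors: activities 3 through 6 with durations [2, 6, 4, 2]
Sum of successor durations = 14
LF = 23 - 14 = 9

9


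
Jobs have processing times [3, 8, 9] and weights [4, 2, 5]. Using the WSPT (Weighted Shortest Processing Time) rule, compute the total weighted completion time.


Compute p/w ratios and sort ascending (WSPT): [(3, 4), (9, 5), (8, 2)]
Compute weighted completion times:
  Job (p=3,w=4): C=3, w*C=4*3=12
  Job (p=9,w=5): C=12, w*C=5*12=60
  Job (p=8,w=2): C=20, w*C=2*20=40
Total weighted completion time = 112

112


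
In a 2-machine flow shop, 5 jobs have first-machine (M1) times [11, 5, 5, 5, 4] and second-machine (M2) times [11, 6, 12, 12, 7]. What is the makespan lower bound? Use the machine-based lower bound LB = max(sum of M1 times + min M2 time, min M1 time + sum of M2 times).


LB1 = sum(M1 times) + min(M2 times) = 30 + 6 = 36
LB2 = min(M1 times) + sum(M2 times) = 4 + 48 = 52
Lower bound = max(LB1, LB2) = max(36, 52) = 52

52


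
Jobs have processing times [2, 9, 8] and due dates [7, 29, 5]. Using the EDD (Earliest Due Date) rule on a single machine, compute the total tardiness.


Sort by due date (EDD order): [(8, 5), (2, 7), (9, 29)]
Compute completion times and tardiness:
  Job 1: p=8, d=5, C=8, tardiness=max(0,8-5)=3
  Job 2: p=2, d=7, C=10, tardiness=max(0,10-7)=3
  Job 3: p=9, d=29, C=19, tardiness=max(0,19-29)=0
Total tardiness = 6

6


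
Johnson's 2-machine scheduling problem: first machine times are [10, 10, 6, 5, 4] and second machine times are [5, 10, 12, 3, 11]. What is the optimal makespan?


Apply Johnson's rule:
  Group 1 (a <= b): [(5, 4, 11), (3, 6, 12), (2, 10, 10)]
  Group 2 (a > b): [(1, 10, 5), (4, 5, 3)]
Optimal job order: [5, 3, 2, 1, 4]
Schedule:
  Job 5: M1 done at 4, M2 done at 15
  Job 3: M1 done at 10, M2 done at 27
  Job 2: M1 done at 20, M2 done at 37
  Job 1: M1 done at 30, M2 done at 42
  Job 4: M1 done at 35, M2 done at 45
Makespan = 45

45


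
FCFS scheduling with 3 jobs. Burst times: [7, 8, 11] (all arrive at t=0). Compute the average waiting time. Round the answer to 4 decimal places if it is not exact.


FCFS order (as given): [7, 8, 11]
Waiting times:
  Job 1: wait = 0
  Job 2: wait = 7
  Job 3: wait = 15
Sum of waiting times = 22
Average waiting time = 22/3 = 7.3333

7.3333


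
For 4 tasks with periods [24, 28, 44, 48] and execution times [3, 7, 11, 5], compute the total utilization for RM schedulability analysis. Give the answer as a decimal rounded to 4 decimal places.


Compute individual utilizations (exact fractions):
  Task 1: C/T = 3/24 = 1/8 (approx. 0.125)
  Task 2: C/T = 7/28 = 1/4 (approx. 0.25)
  Task 3: C/T = 11/44 = 1/4 (approx. 0.25)
  Task 4: C/T = 5/48 (approx. 0.1042)
Total utilization U = 1/8 + 1/4 + 1/4 + 5/48 = 35/48
Rounded to 4 decimal places: U = 0.7292
RM (Liu & Layland) bound for 4 tasks = 0.756828; compare with U = 35/48 (approx. 0.729167)
U <= bound, so schedulable by RM sufficient condition.

0.7292


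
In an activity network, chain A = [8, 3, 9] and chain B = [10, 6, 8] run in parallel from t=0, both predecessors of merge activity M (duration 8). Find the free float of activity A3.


ES(A3) = sum of predecessors on chain A = 11
EF(A3) = ES + duration = 11 + 9 = 20
Successor of A3 is M. ES(M) = max(sum(A), sum(B)) = max(20, 24) = 24
Free float = ES(successor) - EF(current) = 24 - 20 = 4

4


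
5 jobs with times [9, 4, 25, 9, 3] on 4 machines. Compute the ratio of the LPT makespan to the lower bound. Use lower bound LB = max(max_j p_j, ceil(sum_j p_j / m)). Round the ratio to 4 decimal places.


LPT order: [25, 9, 9, 4, 3]
Machine loads after assignment: [25, 9, 9, 7]
LPT makespan = 25
Lower bound = max(max_job, ceil(total/4)) = max(25, 13) = 25
Ratio = 25 / 25 = 1.0

1.0


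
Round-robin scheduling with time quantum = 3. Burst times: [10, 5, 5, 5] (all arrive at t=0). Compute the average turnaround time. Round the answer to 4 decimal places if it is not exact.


Time quantum = 3
Execution trace:
  J1 runs 3 units, time = 3
  J2 runs 3 units, time = 6
  J3 runs 3 units, time = 9
  J4 runs 3 units, time = 12
  J1 runs 3 units, time = 15
  J2 runs 2 units, time = 17
  J3 runs 2 units, time = 19
  J4 runs 2 units, time = 21
  J1 runs 3 units, time = 24
  J1 runs 1 units, time = 25
Finish times: [25, 17, 19, 21]
Average turnaround = 82/4 = 20.5

20.5


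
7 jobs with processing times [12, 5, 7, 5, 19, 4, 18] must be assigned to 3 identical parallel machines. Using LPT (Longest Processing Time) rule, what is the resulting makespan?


Sort jobs in decreasing order (LPT): [19, 18, 12, 7, 5, 5, 4]
Assign each job to the least loaded machine:
  Machine 1: jobs [19, 5], load = 24
  Machine 2: jobs [18, 5], load = 23
  Machine 3: jobs [12, 7, 4], load = 23
Makespan = max load = 24

24


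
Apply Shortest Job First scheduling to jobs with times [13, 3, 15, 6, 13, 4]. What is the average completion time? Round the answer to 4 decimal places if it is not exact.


SJF order (ascending): [3, 4, 6, 13, 13, 15]
Completion times:
  Job 1: burst=3, C=3
  Job 2: burst=4, C=7
  Job 3: burst=6, C=13
  Job 4: burst=13, C=26
  Job 5: burst=13, C=39
  Job 6: burst=15, C=54
Average completion = 142/6 = 23.6667

23.6667


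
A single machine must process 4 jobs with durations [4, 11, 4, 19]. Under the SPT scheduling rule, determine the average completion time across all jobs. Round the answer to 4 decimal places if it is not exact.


Sort jobs by processing time (SPT order): [4, 4, 11, 19]
Compute completion times sequentially:
  Job 1: processing = 4, completes at 4
  Job 2: processing = 4, completes at 8
  Job 3: processing = 11, completes at 19
  Job 4: processing = 19, completes at 38
Sum of completion times = 69
Average completion time = 69/4 = 17.25

17.25


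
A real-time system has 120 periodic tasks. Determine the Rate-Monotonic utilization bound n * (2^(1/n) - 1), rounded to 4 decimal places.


Compute 2^(1/120) = 1.0057929411
Subtract 1: 1.0057929411 - 1 = 0.0057929411
Multiply by n: 120 * 0.0057929411 = 0.6951529320
Round to 4 dp: 0.6952

0.6952


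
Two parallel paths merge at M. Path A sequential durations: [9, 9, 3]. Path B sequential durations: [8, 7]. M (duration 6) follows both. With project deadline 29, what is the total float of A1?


Forward pass: ES(A1) = sum of predecessors on chain A = 0
EF = ES + duration = 0 + 9 = 9
Backward pass: LF(M) = deadline = 29; LS(M) = 29 - 6 = 23
LF(A1) = LS(M) - sum(successors on chain A) = 23 - 12 = 11
LS = LF - duration = 11 - 9 = 2
Total float = LS - ES = 2 - 0 = 2

2


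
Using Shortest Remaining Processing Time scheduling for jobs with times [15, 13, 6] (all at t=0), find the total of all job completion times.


Since all jobs arrive at t=0, SRPT equals SPT ordering.
SPT order: [6, 13, 15]
Completion times:
  Job 1: p=6, C=6
  Job 2: p=13, C=19
  Job 3: p=15, C=34
Total completion time = 6 + 19 + 34 = 59

59


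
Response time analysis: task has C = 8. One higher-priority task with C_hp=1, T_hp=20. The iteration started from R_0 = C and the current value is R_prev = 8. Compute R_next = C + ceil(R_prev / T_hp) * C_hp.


R_next = C + ceil(R_prev / T_hp) * C_hp
ceil(8 / 20) = ceil(0.4) = 1
Interference = 1 * 1 = 1
R_next = 8 + 1 = 9

9


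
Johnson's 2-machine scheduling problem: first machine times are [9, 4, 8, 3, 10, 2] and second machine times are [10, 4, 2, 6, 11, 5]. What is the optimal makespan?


Apply Johnson's rule:
  Group 1 (a <= b): [(6, 2, 5), (4, 3, 6), (2, 4, 4), (1, 9, 10), (5, 10, 11)]
  Group 2 (a > b): [(3, 8, 2)]
Optimal job order: [6, 4, 2, 1, 5, 3]
Schedule:
  Job 6: M1 done at 2, M2 done at 7
  Job 4: M1 done at 5, M2 done at 13
  Job 2: M1 done at 9, M2 done at 17
  Job 1: M1 done at 18, M2 done at 28
  Job 5: M1 done at 28, M2 done at 39
  Job 3: M1 done at 36, M2 done at 41
Makespan = 41

41


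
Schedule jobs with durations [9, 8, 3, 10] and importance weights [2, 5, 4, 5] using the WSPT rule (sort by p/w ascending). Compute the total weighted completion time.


Compute p/w ratios and sort ascending (WSPT): [(3, 4), (8, 5), (10, 5), (9, 2)]
Compute weighted completion times:
  Job (p=3,w=4): C=3, w*C=4*3=12
  Job (p=8,w=5): C=11, w*C=5*11=55
  Job (p=10,w=5): C=21, w*C=5*21=105
  Job (p=9,w=2): C=30, w*C=2*30=60
Total weighted completion time = 232

232


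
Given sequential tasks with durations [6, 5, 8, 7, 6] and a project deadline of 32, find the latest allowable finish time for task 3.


LF(activity 3) = deadline - sum of successor durations
Successors: activities 4 through 5 with durations [7, 6]
Sum of successor durations = 13
LF = 32 - 13 = 19

19


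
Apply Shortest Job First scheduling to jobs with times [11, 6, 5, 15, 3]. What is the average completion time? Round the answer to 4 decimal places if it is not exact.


SJF order (ascending): [3, 5, 6, 11, 15]
Completion times:
  Job 1: burst=3, C=3
  Job 2: burst=5, C=8
  Job 3: burst=6, C=14
  Job 4: burst=11, C=25
  Job 5: burst=15, C=40
Average completion = 90/5 = 18.0

18.0


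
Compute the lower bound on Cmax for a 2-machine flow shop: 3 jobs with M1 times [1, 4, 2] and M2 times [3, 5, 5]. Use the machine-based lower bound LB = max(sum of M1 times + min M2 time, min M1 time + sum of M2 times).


LB1 = sum(M1 times) + min(M2 times) = 7 + 3 = 10
LB2 = min(M1 times) + sum(M2 times) = 1 + 13 = 14
Lower bound = max(LB1, LB2) = max(10, 14) = 14

14


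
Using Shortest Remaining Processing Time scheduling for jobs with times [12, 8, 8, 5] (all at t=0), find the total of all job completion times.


Since all jobs arrive at t=0, SRPT equals SPT ordering.
SPT order: [5, 8, 8, 12]
Completion times:
  Job 1: p=5, C=5
  Job 2: p=8, C=13
  Job 3: p=8, C=21
  Job 4: p=12, C=33
Total completion time = 5 + 13 + 21 + 33 = 72

72


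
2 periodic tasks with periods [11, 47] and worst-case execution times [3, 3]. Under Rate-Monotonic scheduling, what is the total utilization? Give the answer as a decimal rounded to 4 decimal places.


Compute individual utilizations (exact fractions):
  Task 1: C/T = 3/11 (approx. 0.2727)
  Task 2: C/T = 3/47 (approx. 0.0638)
Total utilization U = 3/11 + 3/47 = 174/517
Rounded to 4 decimal places: U = 0.3366
RM (Liu & Layland) bound for 2 tasks = 0.828427; compare with U = 174/517 (approx. 0.336557)
U <= bound, so schedulable by RM sufficient condition.

0.3366


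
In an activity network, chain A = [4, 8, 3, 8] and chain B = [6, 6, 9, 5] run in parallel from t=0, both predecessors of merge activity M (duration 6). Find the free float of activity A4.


ES(A4) = sum of predecessors on chain A = 15
EF(A4) = ES + duration = 15 + 8 = 23
Successor of A4 is M. ES(M) = max(sum(A), sum(B)) = max(23, 26) = 26
Free float = ES(successor) - EF(current) = 26 - 23 = 3

3


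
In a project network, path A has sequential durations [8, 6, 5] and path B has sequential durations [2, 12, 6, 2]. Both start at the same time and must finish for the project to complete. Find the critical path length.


Path A total = 8 + 6 + 5 = 19
Path B total = 2 + 12 + 6 + 2 = 22
Critical path = longest path = max(19, 22) = 22

22


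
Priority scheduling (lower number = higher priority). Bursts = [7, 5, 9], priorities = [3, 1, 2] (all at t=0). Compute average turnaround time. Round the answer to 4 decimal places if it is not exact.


Sort by priority (ascending = highest first):
Order: [(1, 5), (2, 9), (3, 7)]
Completion times:
  Priority 1, burst=5, C=5
  Priority 2, burst=9, C=14
  Priority 3, burst=7, C=21
Average turnaround = 40/3 = 13.3333

13.3333


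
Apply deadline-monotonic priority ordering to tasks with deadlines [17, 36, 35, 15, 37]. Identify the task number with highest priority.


Sort tasks by relative deadline (ascending):
  Task 4: deadline = 15
  Task 1: deadline = 17
  Task 3: deadline = 35
  Task 2: deadline = 36
  Task 5: deadline = 37
Priority order (highest first): [4, 1, 3, 2, 5]
Highest priority task = 4

4


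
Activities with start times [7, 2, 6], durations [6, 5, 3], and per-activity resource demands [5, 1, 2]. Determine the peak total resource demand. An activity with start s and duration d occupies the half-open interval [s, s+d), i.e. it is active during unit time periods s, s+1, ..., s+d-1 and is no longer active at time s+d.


Each activity i is active on [start_i, start_i + duration_i).
Compute total resource usage per time slot:
  t=0: active resources = [], total = 0
  t=1: active resources = [], total = 0
  t=2: active resources = [1], total = 1
  t=3: active resources = [1], total = 1
  t=4: active resources = [1], total = 1
  t=5: active resources = [1], total = 1
  t=6: active resources = [1, 2], total = 3
  t=7: active resources = [5, 2], total = 7
  t=8: active resources = [5, 2], total = 7
  t=9: active resources = [5], total = 5
  t=10: active resources = [5], total = 5
  t=11: active resources = [5], total = 5
  t=12: active resources = [5], total = 5
Peak resource demand = 7

7


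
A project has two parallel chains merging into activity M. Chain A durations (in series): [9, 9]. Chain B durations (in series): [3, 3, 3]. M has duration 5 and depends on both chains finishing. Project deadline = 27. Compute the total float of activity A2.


Forward pass: ES(A2) = sum of predecessors on chain A = 9
EF = ES + duration = 9 + 9 = 18
Backward pass: LF(M) = deadline = 27; LS(M) = 27 - 5 = 22
LF(A2) = LS(M) - sum(successors on chain A) = 22 - 0 = 22
LS = LF - duration = 22 - 9 = 13
Total float = LS - ES = 13 - 9 = 4

4


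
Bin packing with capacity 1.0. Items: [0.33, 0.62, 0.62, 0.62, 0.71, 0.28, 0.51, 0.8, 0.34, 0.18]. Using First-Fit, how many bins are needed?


Place items sequentially using First-Fit:
  Item 0.33 -> new Bin 1
  Item 0.62 -> Bin 1 (now 0.95)
  Item 0.62 -> new Bin 2
  Item 0.62 -> new Bin 3
  Item 0.71 -> new Bin 4
  Item 0.28 -> Bin 2 (now 0.9)
  Item 0.51 -> new Bin 5
  Item 0.8 -> new Bin 6
  Item 0.34 -> Bin 3 (now 0.96)
  Item 0.18 -> Bin 4 (now 0.89)
Total bins used = 6

6


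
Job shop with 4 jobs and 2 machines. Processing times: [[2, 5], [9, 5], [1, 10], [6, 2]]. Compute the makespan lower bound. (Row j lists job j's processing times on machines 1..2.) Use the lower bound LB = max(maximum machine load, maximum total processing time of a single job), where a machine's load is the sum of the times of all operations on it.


Machine loads:
  Machine 1: 2 + 9 + 1 + 6 = 18
  Machine 2: 5 + 5 + 10 + 2 = 22
Max machine load = 22
Job totals:
  Job 1: 7
  Job 2: 14
  Job 3: 11
  Job 4: 8
Max job total = 14
Lower bound = max(22, 14) = 22

22


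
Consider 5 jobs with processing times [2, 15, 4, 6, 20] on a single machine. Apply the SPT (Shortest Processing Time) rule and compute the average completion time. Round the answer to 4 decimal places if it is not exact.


Sort jobs by processing time (SPT order): [2, 4, 6, 15, 20]
Compute completion times sequentially:
  Job 1: processing = 2, completes at 2
  Job 2: processing = 4, completes at 6
  Job 3: processing = 6, completes at 12
  Job 4: processing = 15, completes at 27
  Job 5: processing = 20, completes at 47
Sum of completion times = 94
Average completion time = 94/5 = 18.8

18.8


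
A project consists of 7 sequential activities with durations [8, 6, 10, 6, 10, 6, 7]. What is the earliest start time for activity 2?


Activity 2 starts after activities 1 through 1 complete.
Predecessor durations: [8]
ES = 8 = 8

8


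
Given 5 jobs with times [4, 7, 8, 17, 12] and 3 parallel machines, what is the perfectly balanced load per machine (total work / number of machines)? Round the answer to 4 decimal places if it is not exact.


Total processing time = 4 + 7 + 8 + 17 + 12 = 48
Number of machines = 3
Ideal balanced load = 48 / 3 = 16.0

16.0


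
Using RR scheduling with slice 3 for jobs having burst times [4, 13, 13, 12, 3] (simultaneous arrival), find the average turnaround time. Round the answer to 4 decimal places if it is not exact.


Time quantum = 3
Execution trace:
  J1 runs 3 units, time = 3
  J2 runs 3 units, time = 6
  J3 runs 3 units, time = 9
  J4 runs 3 units, time = 12
  J5 runs 3 units, time = 15
  J1 runs 1 units, time = 16
  J2 runs 3 units, time = 19
  J3 runs 3 units, time = 22
  J4 runs 3 units, time = 25
  J2 runs 3 units, time = 28
  J3 runs 3 units, time = 31
  J4 runs 3 units, time = 34
  J2 runs 3 units, time = 37
  J3 runs 3 units, time = 40
  J4 runs 3 units, time = 43
  J2 runs 1 units, time = 44
  J3 runs 1 units, time = 45
Finish times: [16, 44, 45, 43, 15]
Average turnaround = 163/5 = 32.6

32.6


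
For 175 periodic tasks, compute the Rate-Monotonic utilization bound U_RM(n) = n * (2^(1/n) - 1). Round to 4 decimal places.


Compute 2^(1/175) = 1.0039686955
Subtract 1: 1.0039686955 - 1 = 0.0039686955
Multiply by n: 175 * 0.0039686955 = 0.6945217125
Round to 4 dp: 0.6945

0.6945


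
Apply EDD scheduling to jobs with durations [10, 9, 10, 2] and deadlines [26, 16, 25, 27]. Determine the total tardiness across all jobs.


Sort by due date (EDD order): [(9, 16), (10, 25), (10, 26), (2, 27)]
Compute completion times and tardiness:
  Job 1: p=9, d=16, C=9, tardiness=max(0,9-16)=0
  Job 2: p=10, d=25, C=19, tardiness=max(0,19-25)=0
  Job 3: p=10, d=26, C=29, tardiness=max(0,29-26)=3
  Job 4: p=2, d=27, C=31, tardiness=max(0,31-27)=4
Total tardiness = 7

7


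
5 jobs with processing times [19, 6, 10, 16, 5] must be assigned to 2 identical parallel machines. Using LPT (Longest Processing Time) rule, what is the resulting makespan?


Sort jobs in decreasing order (LPT): [19, 16, 10, 6, 5]
Assign each job to the least loaded machine:
  Machine 1: jobs [19, 6, 5], load = 30
  Machine 2: jobs [16, 10], load = 26
Makespan = max load = 30

30


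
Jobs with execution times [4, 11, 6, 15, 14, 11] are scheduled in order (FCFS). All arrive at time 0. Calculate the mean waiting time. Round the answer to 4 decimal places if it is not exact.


FCFS order (as given): [4, 11, 6, 15, 14, 11]
Waiting times:
  Job 1: wait = 0
  Job 2: wait = 4
  Job 3: wait = 15
  Job 4: wait = 21
  Job 5: wait = 36
  Job 6: wait = 50
Sum of waiting times = 126
Average waiting time = 126/6 = 21.0

21.0


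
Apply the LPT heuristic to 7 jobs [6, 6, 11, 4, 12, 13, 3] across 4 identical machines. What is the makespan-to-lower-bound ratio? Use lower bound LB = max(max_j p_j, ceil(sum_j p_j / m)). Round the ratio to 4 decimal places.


LPT order: [13, 12, 11, 6, 6, 4, 3]
Machine loads after assignment: [13, 15, 15, 12]
LPT makespan = 15
Lower bound = max(max_job, ceil(total/4)) = max(13, 14) = 14
Ratio = 15 / 14 = 1.0714

1.0714


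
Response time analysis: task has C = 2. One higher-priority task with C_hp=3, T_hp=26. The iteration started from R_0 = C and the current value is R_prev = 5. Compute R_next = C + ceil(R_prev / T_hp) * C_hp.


R_next = C + ceil(R_prev / T_hp) * C_hp
ceil(5 / 26) = ceil(0.1923) = 1
Interference = 1 * 3 = 3
R_next = 2 + 3 = 5
R_next = R_prev, so the iteration has converged (response time = 5).

5


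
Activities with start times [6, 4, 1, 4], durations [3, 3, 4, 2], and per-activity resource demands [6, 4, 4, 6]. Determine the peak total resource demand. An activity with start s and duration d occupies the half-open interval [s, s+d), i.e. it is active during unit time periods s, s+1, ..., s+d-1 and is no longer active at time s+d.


Each activity i is active on [start_i, start_i + duration_i).
Compute total resource usage per time slot:
  t=0: active resources = [], total = 0
  t=1: active resources = [4], total = 4
  t=2: active resources = [4], total = 4
  t=3: active resources = [4], total = 4
  t=4: active resources = [4, 4, 6], total = 14
  t=5: active resources = [4, 6], total = 10
  t=6: active resources = [6, 4], total = 10
  t=7: active resources = [6], total = 6
  t=8: active resources = [6], total = 6
Peak resource demand = 14

14


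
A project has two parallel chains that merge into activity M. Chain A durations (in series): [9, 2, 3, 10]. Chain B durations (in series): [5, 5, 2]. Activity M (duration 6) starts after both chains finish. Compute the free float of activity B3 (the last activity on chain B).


ES(B3) = sum of predecessors on chain B = 10
EF(B3) = ES + duration = 10 + 2 = 12
Successor of B3 is M. ES(M) = max(sum(A), sum(B)) = max(24, 12) = 24
Free float = ES(successor) - EF(current) = 24 - 12 = 12

12


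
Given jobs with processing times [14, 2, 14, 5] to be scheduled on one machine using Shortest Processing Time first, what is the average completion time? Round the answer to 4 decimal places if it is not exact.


Sort jobs by processing time (SPT order): [2, 5, 14, 14]
Compute completion times sequentially:
  Job 1: processing = 2, completes at 2
  Job 2: processing = 5, completes at 7
  Job 3: processing = 14, completes at 21
  Job 4: processing = 14, completes at 35
Sum of completion times = 65
Average completion time = 65/4 = 16.25

16.25


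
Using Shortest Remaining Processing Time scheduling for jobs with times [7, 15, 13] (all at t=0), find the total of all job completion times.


Since all jobs arrive at t=0, SRPT equals SPT ordering.
SPT order: [7, 13, 15]
Completion times:
  Job 1: p=7, C=7
  Job 2: p=13, C=20
  Job 3: p=15, C=35
Total completion time = 7 + 20 + 35 = 62

62


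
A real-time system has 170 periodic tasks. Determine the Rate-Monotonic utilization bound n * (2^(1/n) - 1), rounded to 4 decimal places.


Compute 2^(1/170) = 1.0040856600
Subtract 1: 1.0040856600 - 1 = 0.0040856600
Multiply by n: 170 * 0.0040856600 = 0.6945622000
Round to 4 dp: 0.6946

0.6946


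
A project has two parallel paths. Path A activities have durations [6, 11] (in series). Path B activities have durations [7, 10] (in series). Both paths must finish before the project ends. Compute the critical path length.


Path A total = 6 + 11 = 17
Path B total = 7 + 10 = 17
Critical path = longest path = max(17, 17) = 17

17


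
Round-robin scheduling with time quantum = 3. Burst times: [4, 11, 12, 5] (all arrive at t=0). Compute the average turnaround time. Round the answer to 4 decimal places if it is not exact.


Time quantum = 3
Execution trace:
  J1 runs 3 units, time = 3
  J2 runs 3 units, time = 6
  J3 runs 3 units, time = 9
  J4 runs 3 units, time = 12
  J1 runs 1 units, time = 13
  J2 runs 3 units, time = 16
  J3 runs 3 units, time = 19
  J4 runs 2 units, time = 21
  J2 runs 3 units, time = 24
  J3 runs 3 units, time = 27
  J2 runs 2 units, time = 29
  J3 runs 3 units, time = 32
Finish times: [13, 29, 32, 21]
Average turnaround = 95/4 = 23.75

23.75


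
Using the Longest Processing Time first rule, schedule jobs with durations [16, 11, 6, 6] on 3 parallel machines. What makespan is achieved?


Sort jobs in decreasing order (LPT): [16, 11, 6, 6]
Assign each job to the least loaded machine:
  Machine 1: jobs [16], load = 16
  Machine 2: jobs [11], load = 11
  Machine 3: jobs [6, 6], load = 12
Makespan = max load = 16

16


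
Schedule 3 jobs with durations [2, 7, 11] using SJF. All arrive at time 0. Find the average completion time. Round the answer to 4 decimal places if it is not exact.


SJF order (ascending): [2, 7, 11]
Completion times:
  Job 1: burst=2, C=2
  Job 2: burst=7, C=9
  Job 3: burst=11, C=20
Average completion = 31/3 = 10.3333

10.3333


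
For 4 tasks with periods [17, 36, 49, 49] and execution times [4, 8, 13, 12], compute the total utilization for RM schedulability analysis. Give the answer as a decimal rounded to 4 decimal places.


Compute individual utilizations (exact fractions):
  Task 1: C/T = 4/17 (approx. 0.2353)
  Task 2: C/T = 8/36 = 2/9 (approx. 0.2222)
  Task 3: C/T = 13/49 (approx. 0.2653)
  Task 4: C/T = 12/49 (approx. 0.2449)
Total utilization U = 4/17 + 2/9 + 13/49 + 12/49 = 7255/7497
Rounded to 4 decimal places: U = 0.9677
RM (Liu & Layland) bound for 4 tasks = 0.756828; compare with U = 7255/7497 (approx. 0.967720)
bound < U <= 1, so the RM sufficient condition is not met (inconclusive; an exact test such as response-time analysis is needed).

0.9677


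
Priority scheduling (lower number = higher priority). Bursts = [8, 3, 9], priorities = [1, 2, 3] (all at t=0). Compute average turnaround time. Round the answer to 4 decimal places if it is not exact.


Sort by priority (ascending = highest first):
Order: [(1, 8), (2, 3), (3, 9)]
Completion times:
  Priority 1, burst=8, C=8
  Priority 2, burst=3, C=11
  Priority 3, burst=9, C=20
Average turnaround = 39/3 = 13.0

13.0


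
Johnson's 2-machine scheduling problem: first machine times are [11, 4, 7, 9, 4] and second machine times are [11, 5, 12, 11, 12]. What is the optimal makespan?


Apply Johnson's rule:
  Group 1 (a <= b): [(2, 4, 5), (5, 4, 12), (3, 7, 12), (4, 9, 11), (1, 11, 11)]
  Group 2 (a > b): []
Optimal job order: [2, 5, 3, 4, 1]
Schedule:
  Job 2: M1 done at 4, M2 done at 9
  Job 5: M1 done at 8, M2 done at 21
  Job 3: M1 done at 15, M2 done at 33
  Job 4: M1 done at 24, M2 done at 44
  Job 1: M1 done at 35, M2 done at 55
Makespan = 55

55


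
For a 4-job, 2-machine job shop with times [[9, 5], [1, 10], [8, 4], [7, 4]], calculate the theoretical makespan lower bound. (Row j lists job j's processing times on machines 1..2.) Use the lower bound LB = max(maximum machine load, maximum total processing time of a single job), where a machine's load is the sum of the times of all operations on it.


Machine loads:
  Machine 1: 9 + 1 + 8 + 7 = 25
  Machine 2: 5 + 10 + 4 + 4 = 23
Max machine load = 25
Job totals:
  Job 1: 14
  Job 2: 11
  Job 3: 12
  Job 4: 11
Max job total = 14
Lower bound = max(25, 14) = 25

25


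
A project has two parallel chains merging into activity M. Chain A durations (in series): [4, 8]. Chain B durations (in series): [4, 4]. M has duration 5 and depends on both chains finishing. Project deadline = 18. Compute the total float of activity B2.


Forward pass: ES(B2) = sum of predecessors on chain B = 4
EF = ES + duration = 4 + 4 = 8
Backward pass: LF(M) = deadline = 18; LS(M) = 18 - 5 = 13
LF(B2) = LS(M) - sum(successors on chain B) = 13 - 0 = 13
LS = LF - duration = 13 - 4 = 9
Total float = LS - ES = 9 - 4 = 5

5


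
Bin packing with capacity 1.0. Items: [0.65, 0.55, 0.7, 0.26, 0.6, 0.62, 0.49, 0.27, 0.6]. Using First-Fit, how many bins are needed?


Place items sequentially using First-Fit:
  Item 0.65 -> new Bin 1
  Item 0.55 -> new Bin 2
  Item 0.7 -> new Bin 3
  Item 0.26 -> Bin 1 (now 0.91)
  Item 0.6 -> new Bin 4
  Item 0.62 -> new Bin 5
  Item 0.49 -> new Bin 6
  Item 0.27 -> Bin 2 (now 0.82)
  Item 0.6 -> new Bin 7
Total bins used = 7

7


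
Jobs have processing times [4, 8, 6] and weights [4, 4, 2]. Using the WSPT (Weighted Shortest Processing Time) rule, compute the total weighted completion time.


Compute p/w ratios and sort ascending (WSPT): [(4, 4), (8, 4), (6, 2)]
Compute weighted completion times:
  Job (p=4,w=4): C=4, w*C=4*4=16
  Job (p=8,w=4): C=12, w*C=4*12=48
  Job (p=6,w=2): C=18, w*C=2*18=36
Total weighted completion time = 100

100


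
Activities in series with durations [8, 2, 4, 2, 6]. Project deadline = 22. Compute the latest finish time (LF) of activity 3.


LF(activity 3) = deadline - sum of successor durations
Successors: activities 4 through 5 with durations [2, 6]
Sum of successor durations = 8
LF = 22 - 8 = 14

14


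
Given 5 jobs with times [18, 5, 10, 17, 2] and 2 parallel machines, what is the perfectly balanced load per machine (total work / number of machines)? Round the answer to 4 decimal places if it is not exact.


Total processing time = 18 + 5 + 10 + 17 + 2 = 52
Number of machines = 2
Ideal balanced load = 52 / 2 = 26.0

26.0


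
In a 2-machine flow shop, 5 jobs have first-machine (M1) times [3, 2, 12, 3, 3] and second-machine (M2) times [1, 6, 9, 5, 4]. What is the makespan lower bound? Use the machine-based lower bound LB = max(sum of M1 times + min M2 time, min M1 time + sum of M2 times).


LB1 = sum(M1 times) + min(M2 times) = 23 + 1 = 24
LB2 = min(M1 times) + sum(M2 times) = 2 + 25 = 27
Lower bound = max(LB1, LB2) = max(24, 27) = 27

27


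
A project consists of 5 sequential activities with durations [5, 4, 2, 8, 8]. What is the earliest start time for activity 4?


Activity 4 starts after activities 1 through 3 complete.
Predecessor durations: [5, 4, 2]
ES = 5 + 4 + 2 = 11

11


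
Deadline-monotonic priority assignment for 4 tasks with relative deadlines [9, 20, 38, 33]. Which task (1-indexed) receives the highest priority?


Sort tasks by relative deadline (ascending):
  Task 1: deadline = 9
  Task 2: deadline = 20
  Task 4: deadline = 33
  Task 3: deadline = 38
Priority order (highest first): [1, 2, 4, 3]
Highest priority task = 1

1


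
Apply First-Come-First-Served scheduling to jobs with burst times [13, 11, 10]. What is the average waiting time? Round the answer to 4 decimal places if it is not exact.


FCFS order (as given): [13, 11, 10]
Waiting times:
  Job 1: wait = 0
  Job 2: wait = 13
  Job 3: wait = 24
Sum of waiting times = 37
Average waiting time = 37/3 = 12.3333

12.3333


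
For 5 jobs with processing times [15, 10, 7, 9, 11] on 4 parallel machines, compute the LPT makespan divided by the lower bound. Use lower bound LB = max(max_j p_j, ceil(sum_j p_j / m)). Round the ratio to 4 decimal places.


LPT order: [15, 11, 10, 9, 7]
Machine loads after assignment: [15, 11, 10, 16]
LPT makespan = 16
Lower bound = max(max_job, ceil(total/4)) = max(15, 13) = 15
Ratio = 16 / 15 = 1.0667

1.0667


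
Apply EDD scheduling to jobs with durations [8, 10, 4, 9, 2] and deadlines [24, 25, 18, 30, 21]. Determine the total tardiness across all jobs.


Sort by due date (EDD order): [(4, 18), (2, 21), (8, 24), (10, 25), (9, 30)]
Compute completion times and tardiness:
  Job 1: p=4, d=18, C=4, tardiness=max(0,4-18)=0
  Job 2: p=2, d=21, C=6, tardiness=max(0,6-21)=0
  Job 3: p=8, d=24, C=14, tardiness=max(0,14-24)=0
  Job 4: p=10, d=25, C=24, tardiness=max(0,24-25)=0
  Job 5: p=9, d=30, C=33, tardiness=max(0,33-30)=3
Total tardiness = 3

3


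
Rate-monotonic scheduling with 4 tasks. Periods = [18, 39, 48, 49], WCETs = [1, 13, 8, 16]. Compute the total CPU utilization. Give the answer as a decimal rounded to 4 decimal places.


Compute individual utilizations (exact fractions):
  Task 1: C/T = 1/18 (approx. 0.0556)
  Task 2: C/T = 13/39 = 1/3 (approx. 0.3333)
  Task 3: C/T = 8/48 = 1/6 (approx. 0.1667)
  Task 4: C/T = 16/49 (approx. 0.3265)
Total utilization U = 1/18 + 1/3 + 1/6 + 16/49 = 389/441
Rounded to 4 decimal places: U = 0.8821
RM (Liu & Layland) bound for 4 tasks = 0.756828; compare with U = 389/441 (approx. 0.882086)
bound < U <= 1, so the RM sufficient condition is not met (inconclusive; an exact test such as response-time analysis is needed).

0.8821


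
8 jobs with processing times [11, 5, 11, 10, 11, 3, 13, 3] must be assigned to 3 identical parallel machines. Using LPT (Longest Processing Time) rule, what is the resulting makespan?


Sort jobs in decreasing order (LPT): [13, 11, 11, 11, 10, 5, 3, 3]
Assign each job to the least loaded machine:
  Machine 1: jobs [13, 5, 3, 3], load = 24
  Machine 2: jobs [11, 11], load = 22
  Machine 3: jobs [11, 10], load = 21
Makespan = max load = 24

24


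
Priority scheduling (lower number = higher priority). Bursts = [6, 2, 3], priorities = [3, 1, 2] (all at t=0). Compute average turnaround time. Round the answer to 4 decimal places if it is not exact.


Sort by priority (ascending = highest first):
Order: [(1, 2), (2, 3), (3, 6)]
Completion times:
  Priority 1, burst=2, C=2
  Priority 2, burst=3, C=5
  Priority 3, burst=6, C=11
Average turnaround = 18/3 = 6.0

6.0


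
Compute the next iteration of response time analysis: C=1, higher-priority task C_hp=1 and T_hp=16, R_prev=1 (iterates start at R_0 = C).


R_next = C + ceil(R_prev / T_hp) * C_hp
ceil(1 / 16) = ceil(0.0625) = 1
Interference = 1 * 1 = 1
R_next = 1 + 1 = 2

2


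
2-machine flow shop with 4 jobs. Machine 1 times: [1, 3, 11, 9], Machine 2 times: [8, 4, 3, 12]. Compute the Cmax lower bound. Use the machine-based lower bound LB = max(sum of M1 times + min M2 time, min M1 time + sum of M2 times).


LB1 = sum(M1 times) + min(M2 times) = 24 + 3 = 27
LB2 = min(M1 times) + sum(M2 times) = 1 + 27 = 28
Lower bound = max(LB1, LB2) = max(27, 28) = 28

28


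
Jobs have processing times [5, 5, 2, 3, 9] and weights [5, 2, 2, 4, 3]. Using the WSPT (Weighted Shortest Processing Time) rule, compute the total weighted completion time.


Compute p/w ratios and sort ascending (WSPT): [(3, 4), (5, 5), (2, 2), (5, 2), (9, 3)]
Compute weighted completion times:
  Job (p=3,w=4): C=3, w*C=4*3=12
  Job (p=5,w=5): C=8, w*C=5*8=40
  Job (p=2,w=2): C=10, w*C=2*10=20
  Job (p=5,w=2): C=15, w*C=2*15=30
  Job (p=9,w=3): C=24, w*C=3*24=72
Total weighted completion time = 174

174


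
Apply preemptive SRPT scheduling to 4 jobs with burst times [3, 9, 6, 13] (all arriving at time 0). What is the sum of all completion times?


Since all jobs arrive at t=0, SRPT equals SPT ordering.
SPT order: [3, 6, 9, 13]
Completion times:
  Job 1: p=3, C=3
  Job 2: p=6, C=9
  Job 3: p=9, C=18
  Job 4: p=13, C=31
Total completion time = 3 + 9 + 18 + 31 = 61

61


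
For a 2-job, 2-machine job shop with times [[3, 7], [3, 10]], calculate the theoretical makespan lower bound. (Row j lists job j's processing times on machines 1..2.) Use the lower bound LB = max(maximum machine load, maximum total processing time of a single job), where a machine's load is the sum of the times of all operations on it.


Machine loads:
  Machine 1: 3 + 3 = 6
  Machine 2: 7 + 10 = 17
Max machine load = 17
Job totals:
  Job 1: 10
  Job 2: 13
Max job total = 13
Lower bound = max(17, 13) = 17

17


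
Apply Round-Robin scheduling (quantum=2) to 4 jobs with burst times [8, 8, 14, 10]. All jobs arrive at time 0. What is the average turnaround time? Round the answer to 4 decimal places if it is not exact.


Time quantum = 2
Execution trace:
  J1 runs 2 units, time = 2
  J2 runs 2 units, time = 4
  J3 runs 2 units, time = 6
  J4 runs 2 units, time = 8
  J1 runs 2 units, time = 10
  J2 runs 2 units, time = 12
  J3 runs 2 units, time = 14
  J4 runs 2 units, time = 16
  J1 runs 2 units, time = 18
  J2 runs 2 units, time = 20
  J3 runs 2 units, time = 22
  J4 runs 2 units, time = 24
  J1 runs 2 units, time = 26
  J2 runs 2 units, time = 28
  J3 runs 2 units, time = 30
  J4 runs 2 units, time = 32
  J3 runs 2 units, time = 34
  J4 runs 2 units, time = 36
  J3 runs 2 units, time = 38
  J3 runs 2 units, time = 40
Finish times: [26, 28, 40, 36]
Average turnaround = 130/4 = 32.5

32.5


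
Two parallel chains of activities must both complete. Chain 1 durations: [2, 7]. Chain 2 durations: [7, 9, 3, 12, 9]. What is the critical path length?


Path A total = 2 + 7 = 9
Path B total = 7 + 9 + 3 + 12 + 9 = 40
Critical path = longest path = max(9, 40) = 40

40


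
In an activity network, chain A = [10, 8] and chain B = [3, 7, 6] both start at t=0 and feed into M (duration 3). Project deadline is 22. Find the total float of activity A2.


Forward pass: ES(A2) = sum of predecessors on chain A = 10
EF = ES + duration = 10 + 8 = 18
Backward pass: LF(M) = deadline = 22; LS(M) = 22 - 3 = 19
LF(A2) = LS(M) - sum(successors on chain A) = 19 - 0 = 19
LS = LF - duration = 19 - 8 = 11
Total float = LS - ES = 11 - 10 = 1

1


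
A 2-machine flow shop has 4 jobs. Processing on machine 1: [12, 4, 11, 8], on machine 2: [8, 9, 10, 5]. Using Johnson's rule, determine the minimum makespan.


Apply Johnson's rule:
  Group 1 (a <= b): [(2, 4, 9)]
  Group 2 (a > b): [(3, 11, 10), (1, 12, 8), (4, 8, 5)]
Optimal job order: [2, 3, 1, 4]
Schedule:
  Job 2: M1 done at 4, M2 done at 13
  Job 3: M1 done at 15, M2 done at 25
  Job 1: M1 done at 27, M2 done at 35
  Job 4: M1 done at 35, M2 done at 40
Makespan = 40

40


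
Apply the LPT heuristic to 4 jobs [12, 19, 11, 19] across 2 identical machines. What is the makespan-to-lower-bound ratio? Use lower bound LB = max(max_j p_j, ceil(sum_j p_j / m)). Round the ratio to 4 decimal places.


LPT order: [19, 19, 12, 11]
Machine loads after assignment: [31, 30]
LPT makespan = 31
Lower bound = max(max_job, ceil(total/2)) = max(19, 31) = 31
Ratio = 31 / 31 = 1.0

1.0


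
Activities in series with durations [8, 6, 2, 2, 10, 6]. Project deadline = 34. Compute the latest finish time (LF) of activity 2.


LF(activity 2) = deadline - sum of successor durations
Successors: activities 3 through 6 with durations [2, 2, 10, 6]
Sum of successor durations = 20
LF = 34 - 20 = 14

14


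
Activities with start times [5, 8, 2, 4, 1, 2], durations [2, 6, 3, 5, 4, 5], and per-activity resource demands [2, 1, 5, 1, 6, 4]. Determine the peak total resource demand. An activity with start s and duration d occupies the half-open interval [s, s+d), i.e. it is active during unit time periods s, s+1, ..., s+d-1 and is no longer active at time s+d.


Each activity i is active on [start_i, start_i + duration_i).
Compute total resource usage per time slot:
  t=0: active resources = [], total = 0
  t=1: active resources = [6], total = 6
  t=2: active resources = [5, 6, 4], total = 15
  t=3: active resources = [5, 6, 4], total = 15
  t=4: active resources = [5, 1, 6, 4], total = 16
  t=5: active resources = [2, 1, 4], total = 7
  t=6: active resources = [2, 1, 4], total = 7
  t=7: active resources = [1], total = 1
  t=8: active resources = [1, 1], total = 2
  t=9: active resources = [1], total = 1
  t=10: active resources = [1], total = 1
  t=11: active resources = [1], total = 1
  t=12: active resources = [1], total = 1
  t=13: active resources = [1], total = 1
Peak resource demand = 16

16
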